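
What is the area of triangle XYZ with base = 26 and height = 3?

Area = (1/2)(26)(3) = 39

39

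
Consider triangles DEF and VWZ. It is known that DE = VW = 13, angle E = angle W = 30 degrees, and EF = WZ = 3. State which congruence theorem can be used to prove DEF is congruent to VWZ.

The given information matches SAS: Two pairs of corresponding sides and the included angle are equal (Side-Angle-Side).

SAS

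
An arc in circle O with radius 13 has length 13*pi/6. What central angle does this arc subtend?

Arc length L = 2πr × θ/360, so θ = 360L / (2πr).
θ = 360 × 13*pi/6 / (2π × 13)
θ = 30°
θ = 30°

30°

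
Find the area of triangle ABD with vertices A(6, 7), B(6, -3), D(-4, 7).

Shoelace: Area = (1/2)|6(-3-7) + 6(7-7) + -4(7--3)| = (1/2)(100) = 50

50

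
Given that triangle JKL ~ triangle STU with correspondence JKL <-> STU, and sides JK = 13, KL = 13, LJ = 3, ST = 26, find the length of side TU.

Since the triangles are similar, the ratio of corresponding sides is constant.
Scale factor k = ST / JK = 26 / 13 = 2
TU = k * KL = 2 * 13 = 26

26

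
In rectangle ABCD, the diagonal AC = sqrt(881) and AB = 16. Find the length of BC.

b = sqrt(d^2 - a^2) = sqrt(881 - 256) = sqrt(625) = 25

25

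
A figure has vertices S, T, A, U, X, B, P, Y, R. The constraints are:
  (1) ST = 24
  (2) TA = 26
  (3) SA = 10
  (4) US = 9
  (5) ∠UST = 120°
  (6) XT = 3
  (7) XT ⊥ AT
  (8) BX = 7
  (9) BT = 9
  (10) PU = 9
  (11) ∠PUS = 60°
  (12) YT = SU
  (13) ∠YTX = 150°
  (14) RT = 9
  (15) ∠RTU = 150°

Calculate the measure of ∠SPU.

Step 1: By the law of cosines on triangle PUS: PS² = 9² + 9² − 2·9·9·cos(60°) = 81, so PS = 9.
Step 2: By the inverse law of cosines on triangle SPU: cos(∠SPU) = (9² + 9² − 9²) / (2·9·9) = 81/162 = 0.5, so ∠SPU = 60°.

Therefore, the measure of angle ∠SPU = 60°.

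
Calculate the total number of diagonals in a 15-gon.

The number of diagonals in an n-gon is n(n - 3)/2.
For n = 15: 15(15 - 3)/2 = 15 × 12 / 2 = 90.

90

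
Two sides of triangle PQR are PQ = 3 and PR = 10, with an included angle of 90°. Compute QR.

The included angle is 90°, so the triangle is right-angled at P. The opposite side QR is the hypotenuse.
By the Pythagorean theorem: QR = sqrt(3^2 + 10^2) = sqrt(109) = sqrt(109).

sqrt(109)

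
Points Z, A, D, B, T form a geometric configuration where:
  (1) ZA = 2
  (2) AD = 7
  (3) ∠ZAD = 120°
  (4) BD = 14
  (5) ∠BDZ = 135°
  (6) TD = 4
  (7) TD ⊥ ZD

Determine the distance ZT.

Step 1: By the law of cosines on triangle ZAD: ZD² = 2² + 7² − 2·2·7·cos(120°) = 67, so ZD = √67.
Step 2: By the law of cosines on triangle ZDT: ZT² = √67² + 4² − 2·√67·4·cos(90°) = 83, so ZT = √83.

Therefore, the length of ZT = √83.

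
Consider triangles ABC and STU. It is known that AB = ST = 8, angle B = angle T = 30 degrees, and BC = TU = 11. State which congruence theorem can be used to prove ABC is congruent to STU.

The given information matches SAS: Two pairs of corresponding sides and the included angle are equal (Side-Angle-Side).

SAS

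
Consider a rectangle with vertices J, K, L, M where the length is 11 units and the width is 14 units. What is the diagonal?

A rectangle's diagonal splits it into two right triangles, with the diagonal as the hypotenuse.
By the Pythagorean theorem, d^2 = 11^2 + 14^2 = 317.
Therefore d = sqrt(317).

sqrt(317)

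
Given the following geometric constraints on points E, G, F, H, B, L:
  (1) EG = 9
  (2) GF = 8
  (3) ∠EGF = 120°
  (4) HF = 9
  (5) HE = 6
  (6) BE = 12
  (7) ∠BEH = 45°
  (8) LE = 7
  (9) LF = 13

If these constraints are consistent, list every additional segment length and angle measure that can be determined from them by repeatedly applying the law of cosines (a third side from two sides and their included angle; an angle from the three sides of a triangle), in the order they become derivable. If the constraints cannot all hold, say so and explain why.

The constraints are consistent. Derivable facts, in order:
After 1 step:
- EF ≈ 14.73
- HB ≈ 8.84
After 2 steps:
- ∠BHE = 106.32°
- ∠EBH = 28.68°
- ∠EFG = 31.95°
- ∠EFH = 8.85°
- ∠EFL = 28.37°
- ∠EHF = 157.81°
- ∠ELF = 89.69°
- ∠FEG = 28.05°
- ∠FEH = 13.34°
- ∠FEL = 61.94°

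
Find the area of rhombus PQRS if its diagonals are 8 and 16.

Area = (8 * 16) / 2 = 128 / 2 = 64

64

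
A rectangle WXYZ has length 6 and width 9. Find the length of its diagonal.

A rectangle's diagonal splits it into two right triangles, with the diagonal as the hypotenuse.
By the Pythagorean theorem, d^2 = 6^2 + 9^2 = 117.
Therefore d = sqrt(117) = 3*sqrt(13).

3*sqrt(13)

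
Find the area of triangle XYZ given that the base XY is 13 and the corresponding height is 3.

Area = (1/2) * base * height
Area = (1/2) * 13 * 3
Area = 39/2

39/2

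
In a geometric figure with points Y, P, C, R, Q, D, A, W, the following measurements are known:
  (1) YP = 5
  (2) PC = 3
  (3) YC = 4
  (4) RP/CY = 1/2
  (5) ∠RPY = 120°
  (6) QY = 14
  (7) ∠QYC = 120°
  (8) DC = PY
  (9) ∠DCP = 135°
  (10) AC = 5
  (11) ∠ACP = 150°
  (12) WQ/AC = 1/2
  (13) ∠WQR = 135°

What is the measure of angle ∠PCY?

Step 1: By the inverse law of cosines on triangle PCY: cos(∠PCY) = (3² + 4² − 5²) / (2·3·4) = 0/24 = 0, so ∠PCY = 90°.

Therefore, the measure of angle ∠PCY = 90°.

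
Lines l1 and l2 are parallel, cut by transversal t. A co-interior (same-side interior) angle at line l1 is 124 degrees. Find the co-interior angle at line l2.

Co-interior angles sum to 180: 180 - 124 = 56 degrees.

56 degrees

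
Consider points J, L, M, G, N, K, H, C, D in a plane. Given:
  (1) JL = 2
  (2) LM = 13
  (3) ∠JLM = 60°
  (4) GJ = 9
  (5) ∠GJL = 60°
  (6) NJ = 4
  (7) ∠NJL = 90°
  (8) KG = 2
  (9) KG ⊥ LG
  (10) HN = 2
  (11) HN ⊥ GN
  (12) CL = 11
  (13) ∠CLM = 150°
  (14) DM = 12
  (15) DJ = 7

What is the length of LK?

Step 1: By the law of cosines on triangle LJG: LG² = 2² + 9² − 2·2·9·cos(60°) = 67, so LG = √67.
Step 2: By the law of cosines on triangle LGK: LK² = √67² + 2² − 2·√67·2·cos(90°) = 71, so LK = √71.

Therefore, the length of LK = √71.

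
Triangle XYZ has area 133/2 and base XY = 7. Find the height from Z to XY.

Area = (1/2) * base * height
height = 2 * Area / base
height = 2 * 133/2 / 7
height = 133 / 7
height = 19

19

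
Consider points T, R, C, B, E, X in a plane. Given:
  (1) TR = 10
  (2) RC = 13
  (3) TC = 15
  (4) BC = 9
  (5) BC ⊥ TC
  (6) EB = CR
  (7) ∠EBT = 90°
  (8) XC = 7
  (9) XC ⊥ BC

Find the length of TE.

From the given relations: EB = CR = 13.
Step 1: By the law of cosines on triangle BCT: BT² = 9² + 15² − 2·9·15·cos(90°) = 306, so BT = 3·√34.
Step 2: By the law of cosines on triangle TBE: TE² = (3·√34)² + 13² − 2·3·√34·13·cos(90°) = 475, so TE = 5·√19.

Therefore, the length of TE = 5·√19.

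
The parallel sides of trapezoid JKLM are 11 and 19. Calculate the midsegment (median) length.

The midsegment of a trapezoid = (base1 + base2) / 2
midsegment = (11 + 19) / 2
midsegment = 30 / 2
midsegment = 15

15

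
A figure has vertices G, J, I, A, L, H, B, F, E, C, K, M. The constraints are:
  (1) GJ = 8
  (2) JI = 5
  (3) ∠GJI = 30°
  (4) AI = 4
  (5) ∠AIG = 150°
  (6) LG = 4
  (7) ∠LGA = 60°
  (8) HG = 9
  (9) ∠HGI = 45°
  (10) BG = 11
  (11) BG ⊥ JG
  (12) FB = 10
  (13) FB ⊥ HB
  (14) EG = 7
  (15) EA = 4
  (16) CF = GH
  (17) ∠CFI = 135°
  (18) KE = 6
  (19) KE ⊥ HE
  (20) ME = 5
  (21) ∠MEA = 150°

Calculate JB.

Step 1: By the law of cosines on triangle JGB: JB² = 8² + 11² − 2·8·11·cos(90°) = 185, so JB = √185.

Therefore, the length of JB = √185.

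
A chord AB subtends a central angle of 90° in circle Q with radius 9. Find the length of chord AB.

Chord length = 2r sin(θ/2)
= 2 × 9 × sin(90°/2)
= 2 × 9 × sin(45°)
= 9*sqrt(2)

9*sqrt(2)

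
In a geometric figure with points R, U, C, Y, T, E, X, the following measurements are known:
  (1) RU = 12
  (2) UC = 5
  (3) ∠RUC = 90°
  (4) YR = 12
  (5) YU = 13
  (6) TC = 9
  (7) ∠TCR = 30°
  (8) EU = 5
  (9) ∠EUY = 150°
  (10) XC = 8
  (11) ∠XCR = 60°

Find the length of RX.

Step 1: By the law of cosines on triangle CUR: CR² = 5² + 12² − 2·5·12·cos(90°) = 169, so CR = 13.
Step 2: By the law of cosines on triangle RCX: RX² = 13² + 8² − 2·13·8·cos(60°) = 129, so RX = √129.

Therefore, the length of RX = √129.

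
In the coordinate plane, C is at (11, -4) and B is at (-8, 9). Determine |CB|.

d = sqrt((-8 - 11)^2 + (9 - -4)^2)
d = sqrt(-19^2 + 13^2)
d = sqrt(361 + 169)
d = sqrt(530)

sqrt(530)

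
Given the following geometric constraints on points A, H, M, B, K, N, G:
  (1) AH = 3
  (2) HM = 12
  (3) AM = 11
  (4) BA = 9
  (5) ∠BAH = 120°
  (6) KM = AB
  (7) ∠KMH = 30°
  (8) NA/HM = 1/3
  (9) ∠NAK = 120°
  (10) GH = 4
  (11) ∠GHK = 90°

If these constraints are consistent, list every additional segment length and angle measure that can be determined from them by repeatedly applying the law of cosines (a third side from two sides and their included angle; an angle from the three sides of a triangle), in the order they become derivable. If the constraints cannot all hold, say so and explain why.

The constraints are consistent. Derivable facts, in order:
After 1 step:
- HB = 3·√13
- HK ≈ 6.16
- ∠AHM = 63.61°
- ∠AMH = 14.14°
- ∠HAM = 102.25°
After 2 steps:
- KG ≈ 7.34
- ∠ABH = 13.9°
- ∠AHB = 46.1°
- ∠HKM = 103.06°
- ∠KHM = 46.94°
After 3 steps:
- ∠GKH = 33°
- ∠HGK = 57°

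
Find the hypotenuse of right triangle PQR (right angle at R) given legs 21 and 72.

In a right triangle, the square of the hypotenuse equals the sum of the squares of the two legs.
The legs are 21 and 72, so the hypotenuse = sqrt(441 + 5184) = sqrt(5625) = 75.

75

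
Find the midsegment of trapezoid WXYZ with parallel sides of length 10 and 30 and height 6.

The midsegment (median) of a trapezoid connects the midpoints of the non-parallel sides.
Its length is the average of the two bases: (10 + 30) / 2 = 20.

20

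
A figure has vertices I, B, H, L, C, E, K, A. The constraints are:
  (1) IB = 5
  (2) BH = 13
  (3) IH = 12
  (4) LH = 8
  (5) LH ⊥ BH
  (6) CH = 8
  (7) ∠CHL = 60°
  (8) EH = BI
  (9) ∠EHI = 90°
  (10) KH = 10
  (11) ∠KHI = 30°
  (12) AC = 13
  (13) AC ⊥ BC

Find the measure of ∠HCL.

Step 1: By the law of cosines on triangle CHL: CL² = 8² + 8² − 2·8·8·cos(60°) = 64, so CL = 8.
Step 2: By the inverse law of cosines on triangle HCL: cos(∠HCL) = (8² + 8² − 8²) / (2·8·8) = 64/128 = 0.5, so ∠HCL = 60°.

Therefore, the measure of angle ∠HCL = 60°.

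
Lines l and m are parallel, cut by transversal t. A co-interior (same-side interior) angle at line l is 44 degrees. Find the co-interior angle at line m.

Co-interior angles (same-side interior) formed by parallel lines and a transversal are supplementary (sum to 180 degrees).
The given angle is 44 degrees.
The co-interior angle = 180 - 44 = 136 degrees.

136 degrees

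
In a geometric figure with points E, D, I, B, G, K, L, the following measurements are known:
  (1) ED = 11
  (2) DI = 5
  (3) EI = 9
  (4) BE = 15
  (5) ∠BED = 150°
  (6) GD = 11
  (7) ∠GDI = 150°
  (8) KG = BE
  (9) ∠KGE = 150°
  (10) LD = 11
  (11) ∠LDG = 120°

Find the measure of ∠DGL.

Step 1: By the law of cosines on triangle GDL: GL² = 11² + 11² − 2·11·11·cos(120°) = 363, so GL = 11·√3.
Step 2: By the inverse law of cosines on triangle DGL: cos(∠DGL) = (11² + (11·√3)² − 11²) / (2·11·11·√3) = 363/419.16 = 0.866, so ∠DGL = 30°.

Therefore, the measure of angle ∠DGL = 30°.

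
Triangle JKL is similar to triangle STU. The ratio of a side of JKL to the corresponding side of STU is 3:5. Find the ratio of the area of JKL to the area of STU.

Area scales with the square of linear dimensions. If every length is multiplied by 3/5, then the area is multiplied by (3/5)^2 = 9/25.
The area ratio is 9:25.

9:25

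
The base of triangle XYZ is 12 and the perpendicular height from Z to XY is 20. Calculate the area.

Area = (1/2)(12)(20) = 120

120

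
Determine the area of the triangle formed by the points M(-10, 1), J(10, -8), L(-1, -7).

Shoelace: Area = (1/2)|-10(-8--7) + 10(-7-1) + -1(1--8)| = (1/2)(79) = 79/2

79/2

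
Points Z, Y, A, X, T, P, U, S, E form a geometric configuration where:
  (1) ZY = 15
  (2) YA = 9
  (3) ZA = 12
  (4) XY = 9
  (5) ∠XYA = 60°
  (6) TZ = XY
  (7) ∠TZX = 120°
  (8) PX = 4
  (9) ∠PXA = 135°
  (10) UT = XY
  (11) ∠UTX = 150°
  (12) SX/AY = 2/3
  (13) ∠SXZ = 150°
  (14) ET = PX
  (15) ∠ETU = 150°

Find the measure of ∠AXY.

Step 1: By the law of cosines on triangle XYA: XA² = 9² + 9² − 2·9·9·cos(60°) = 81, so XA = 9.
Step 2: By the inverse law of cosines on triangle AXY: cos(∠AXY) = (9² + 9² − 9²) / (2·9·9) = 81/162 = 0.5, so ∠AXY = 60°.

Therefore, the measure of angle ∠AXY = 60°.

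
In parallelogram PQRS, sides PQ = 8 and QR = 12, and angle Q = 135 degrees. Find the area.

Area = a * b * sin(theta)
Area = 8 * 12 * sin(135 degrees)
Area = 96 * sqrt(2)/2
Area = 48*sqrt(2)

48*sqrt(2)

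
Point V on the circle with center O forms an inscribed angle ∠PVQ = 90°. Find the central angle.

By the inscribed angle theorem, the central angle is twice the inscribed angle.
Central angle = 2 × 90° = 180°

180°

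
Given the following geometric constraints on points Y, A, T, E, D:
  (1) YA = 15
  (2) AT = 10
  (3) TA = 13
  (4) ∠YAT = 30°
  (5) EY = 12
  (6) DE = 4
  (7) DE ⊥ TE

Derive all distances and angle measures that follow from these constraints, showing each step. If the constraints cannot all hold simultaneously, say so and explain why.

These constraints are not satisfiable: (2) AT = 10 and (3) TA = 13 assign two different lengths to the same segment. No planar figure meets all of them, so nothing further can be derived.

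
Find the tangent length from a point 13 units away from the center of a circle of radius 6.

Let T be the point of tangency. Then CT ⊥ PT (radius ⊥ tangent).
In right triangle CTP: CP² = CT² + PT²
13² = 6² + PT²
PT² = 133, PT = sqrt(133)

sqrt(133)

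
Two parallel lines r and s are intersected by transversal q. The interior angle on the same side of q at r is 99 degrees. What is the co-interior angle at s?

Co-interior angles sum to 180: 180 - 99 = 81 degrees.

81 degrees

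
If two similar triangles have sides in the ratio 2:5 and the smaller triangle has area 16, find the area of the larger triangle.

For similar figures, the area ratio equals the square of the side ratio.
Side ratio (the smaller triangle to the larger triangle) = 2:5, so area ratio = 2^2:5^2 = 4:25.
If the area of the smaller triangle is 16, then the area of the larger triangle = 16 * (25/4) = 100.

100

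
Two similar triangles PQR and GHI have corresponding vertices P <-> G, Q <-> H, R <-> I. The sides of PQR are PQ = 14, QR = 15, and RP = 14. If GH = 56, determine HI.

Since the triangles are similar, the ratio of corresponding sides is constant.
Scale factor k = GH / PQ = 56 / 14 = 4
HI = k * QR = 4 * 15 = 60

60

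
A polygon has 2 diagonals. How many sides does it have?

Using d = n(n - 3)/2, we solve 2 = n(n - 3)/2.
So n(n - 3) = 4.
Testing n = 4: 4 * 1 = 4 = 4. Correct.
The polygon has 4 sides.

4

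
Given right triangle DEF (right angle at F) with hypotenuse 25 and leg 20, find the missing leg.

EF = sqrt(25^2 - 20^2) = sqrt(225) = 15

15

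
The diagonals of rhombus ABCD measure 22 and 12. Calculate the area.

The diagonals of a rhombus divide it into four right triangles.
Each triangle has legs 22/ 2 = 11 and 12/2 = 6, so each has area (1/2)*11*6 = 33.
Four such triangles give total area = (d1 * d2) / 2 = 132.

132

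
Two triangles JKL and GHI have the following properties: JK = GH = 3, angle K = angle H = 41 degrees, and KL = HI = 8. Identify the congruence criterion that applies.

Consider the given information: JK = GH = 3, angle K = angle H = 41 degrees, and KL = HI = 8
This is not SSS or AAS: SSS requires all three pairs of sides, but we don't have that. AAS requires two angles and a non-included side.
The correct criterion is SAS. Two pairs of corresponding sides and the included angle are equal (Side-Angle-Side).

SAS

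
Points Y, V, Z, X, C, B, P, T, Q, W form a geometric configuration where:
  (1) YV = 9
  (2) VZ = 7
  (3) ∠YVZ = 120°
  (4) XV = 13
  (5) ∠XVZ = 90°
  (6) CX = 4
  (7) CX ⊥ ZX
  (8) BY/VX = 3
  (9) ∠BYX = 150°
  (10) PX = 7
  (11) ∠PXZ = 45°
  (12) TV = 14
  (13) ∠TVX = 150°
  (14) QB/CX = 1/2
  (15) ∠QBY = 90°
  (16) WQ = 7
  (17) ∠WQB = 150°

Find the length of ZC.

Step 1: By the law of cosines on triangle ZVX: ZX² = 7² + 13² − 2·7·13·cos(90°) = 218, so ZX ≈ 14.76.
Step 2: By the law of cosines on triangle ZXC: ZC² = 14.76² + 4² − 2·14.76·4·cos(90°) = 234, so ZC = 3·√26.

Therefore, the length of ZC = 3·√26.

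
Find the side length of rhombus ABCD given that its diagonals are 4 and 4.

In a rhombus, the diagonals bisect each other perpendicularly, creating four congruent right triangles.
Each triangle has legs 2 (half of 4) and 2 (half of 4).
The hypotenuse of each right triangle is a side of the rhombus:
side = sqrt(2^2 + 2^2) = sqrt(8) = 2*sqrt(2)

2*sqrt(2)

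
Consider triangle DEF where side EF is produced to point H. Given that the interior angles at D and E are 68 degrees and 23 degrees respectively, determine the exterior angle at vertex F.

The interior angle at F is 180 - 68 - 23 = 89 degrees.
The exterior angle and interior angle at F are supplementary:
Exterior angle = 180 - 89 = 91 degrees.

91 degrees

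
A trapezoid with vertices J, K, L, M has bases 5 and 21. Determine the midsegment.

The midsegment (median) of a trapezoid connects the midpoints of the non-parallel sides.
Its length is the average of the two bases: (5 + 21) / 2 = 13.

13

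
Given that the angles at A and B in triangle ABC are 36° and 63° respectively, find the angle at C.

The interior angles sum to 180°: angle C = 180 - 36 - 63 = 81°.
The triangle is acute (angles 36°, 63°, 81°).

81 degrees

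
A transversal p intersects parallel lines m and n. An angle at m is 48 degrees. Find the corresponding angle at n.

Corresponding angles are equal: 48 degrees.

48 degrees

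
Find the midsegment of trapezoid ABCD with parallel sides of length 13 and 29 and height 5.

The midsegment of a trapezoid = (base1 + base2) / 2
midsegment = (13 + 29) / 2
midsegment = 42 / 2
midsegment = 21

21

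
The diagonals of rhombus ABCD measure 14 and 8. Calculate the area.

Area = (14 * 8) / 2 = 112 / 2 = 56

56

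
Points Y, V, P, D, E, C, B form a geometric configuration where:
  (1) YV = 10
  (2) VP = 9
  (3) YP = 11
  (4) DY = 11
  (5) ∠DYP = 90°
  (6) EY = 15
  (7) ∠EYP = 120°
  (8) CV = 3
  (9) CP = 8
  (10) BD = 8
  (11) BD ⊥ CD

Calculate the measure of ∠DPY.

Step 1: By the law of cosines on triangle PYD: PD² = 11² + 11² − 2·11·11·cos(90°) = 242, so PD = 11·√2.
Step 2: By the inverse law of cosines on triangle DPY: cos(∠DPY) = ((11·√2)² + 11² − 11²) / (2·11·√2·11) = 242/342.24 = 0.7071, so ∠DPY = 45°.

Therefore, the measure of angle ∠DPY = 45°.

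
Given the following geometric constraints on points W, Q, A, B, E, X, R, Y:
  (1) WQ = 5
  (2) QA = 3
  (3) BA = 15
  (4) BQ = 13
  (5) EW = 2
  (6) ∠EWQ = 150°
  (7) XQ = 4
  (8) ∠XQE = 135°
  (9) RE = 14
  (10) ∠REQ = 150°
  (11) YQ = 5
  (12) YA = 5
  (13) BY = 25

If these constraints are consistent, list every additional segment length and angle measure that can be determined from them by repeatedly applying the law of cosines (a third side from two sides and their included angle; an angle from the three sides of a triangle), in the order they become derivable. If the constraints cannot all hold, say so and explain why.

These constraints are not satisfiable: by the triangle inequality in triangle ABY, (3) BA = 15 and (12) YA = 5 force BY ≤ 15 + 5 = 20, but (13) says BY = 25. No planar figure meets all of them, so nothing further can be derived.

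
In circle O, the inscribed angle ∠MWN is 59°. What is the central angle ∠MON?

Central angle = 2 × 59° = 118° (inscribed angle theorem).

118°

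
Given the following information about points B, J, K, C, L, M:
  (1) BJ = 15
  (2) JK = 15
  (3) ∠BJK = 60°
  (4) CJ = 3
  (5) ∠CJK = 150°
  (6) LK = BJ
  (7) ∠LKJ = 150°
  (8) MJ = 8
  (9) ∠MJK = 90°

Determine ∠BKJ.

Step 1: By the law of cosines on triangle KJB: KB² = 15² + 15² − 2·15·15·cos(60°) = 225, so KB = 15.
Step 2: By the inverse law of cosines on triangle BKJ: cos(∠BKJ) = (15² + 15² − 15²) / (2·15·15) = 225/450 = 0.5, so ∠BKJ = 60°.

Therefore, the measure of angle ∠BKJ = 60°.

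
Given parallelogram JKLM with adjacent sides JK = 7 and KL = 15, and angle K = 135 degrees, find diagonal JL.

Law of cosines: d^2 = 7^2 + 15^2 - 2(7)(15)cos(135°) = 105*sqrt(2) + 274, so d = sqrt(105*sqrt(2) + 274).

sqrt(105*sqrt(2) + 274)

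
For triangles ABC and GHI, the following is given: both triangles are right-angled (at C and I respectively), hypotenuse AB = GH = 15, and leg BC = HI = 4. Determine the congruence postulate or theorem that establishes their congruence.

The given information matches HL: The hypotenuse and one leg of two right triangles are equal (Hypotenuse-Leg).

HL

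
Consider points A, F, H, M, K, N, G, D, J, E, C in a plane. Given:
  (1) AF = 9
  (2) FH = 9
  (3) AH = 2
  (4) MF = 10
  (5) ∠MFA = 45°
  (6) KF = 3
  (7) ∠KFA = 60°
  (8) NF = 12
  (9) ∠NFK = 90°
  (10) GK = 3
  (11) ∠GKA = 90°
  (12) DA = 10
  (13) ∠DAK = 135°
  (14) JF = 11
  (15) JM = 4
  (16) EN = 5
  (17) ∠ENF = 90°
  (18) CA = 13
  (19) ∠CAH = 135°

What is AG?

Step 1: By the law of cosines on triangle AFK: AK² = 9² + 3² − 2·9·3·cos(60°) = 63, so AK = 3·√7.
Step 2: By the law of cosines on triangle AKG: AG² = (3·√7)² + 3² − 2·3·√7·3·cos(90°) = 72, so AG = 6·√2.

Therefore, the length of AG = 6·√2.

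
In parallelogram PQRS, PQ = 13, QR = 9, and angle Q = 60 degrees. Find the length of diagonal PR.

The diagonal of a parallelogram can be found by treating two adjacent sides and the diagonal as a triangle.
Applying the law of cosines with sides 13, 9 and included angle 60°:
d^2 = 169 + 81 - 234*cos(60°) = 133
d = sqrt(133)

sqrt(133)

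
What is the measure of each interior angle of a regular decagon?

Each interior angle of a regular n-gon is (n - 2) * 180 / n.
For n = 10: (10 - 2) * 180 / 10 = 1440/10 = 144 degrees.

144 degrees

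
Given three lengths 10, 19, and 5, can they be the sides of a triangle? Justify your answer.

No.
The triangle inequality is violated: 10 + 5 = 15 ≤ 19.
These lengths cannot form a triangle.

No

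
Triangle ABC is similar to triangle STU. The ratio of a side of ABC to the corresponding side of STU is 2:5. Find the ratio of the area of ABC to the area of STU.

Area scales with the square of linear dimensions. If every length is multiplied by 2/5, then the area is multiplied by (2/5)^2 = 4/25.
The area ratio is 4:25.

4:25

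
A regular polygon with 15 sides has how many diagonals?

Each of the 15 vertices connects to 12 non-adjacent vertices via diagonals.
Total connections = 15 × 12 = 180, but each diagonal is counted twice.
Number of diagonals = 180 / 2 = 90.

90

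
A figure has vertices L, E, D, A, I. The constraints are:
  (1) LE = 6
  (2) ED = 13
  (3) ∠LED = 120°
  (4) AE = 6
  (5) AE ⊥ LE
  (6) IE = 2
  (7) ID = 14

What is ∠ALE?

Step 1: By the law of cosines on triangle LEA: LA² = 6² + 6² − 2·6·6·cos(90°) = 72, so LA = 6·√2.
Step 2: By the inverse law of cosines on triangle ALE: cos(∠ALE) = ((6·√2)² + 6² − 6²) / (2·6·√2·6) = 72/101.82 = 0.7071, so ∠ALE = 45°.

Therefore, the measure of angle ∠ALE = 45°.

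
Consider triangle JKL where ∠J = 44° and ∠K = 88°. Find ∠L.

angle L = 180 - 44 - 88 = 48 degrees.

48 degrees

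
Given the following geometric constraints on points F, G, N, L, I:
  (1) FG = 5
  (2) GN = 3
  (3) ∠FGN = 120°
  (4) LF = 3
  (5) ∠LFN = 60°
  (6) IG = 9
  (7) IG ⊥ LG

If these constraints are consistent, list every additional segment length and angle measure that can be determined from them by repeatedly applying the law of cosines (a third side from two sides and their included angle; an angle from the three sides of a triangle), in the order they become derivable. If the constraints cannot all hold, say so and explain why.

The constraints are consistent. Derivable facts, in order:
After 1 step:
- FN = 7
After 2 steps:
- NL = √37
- ∠FNG = 38.21°
- ∠GFN = 21.79°
After 3 steps:
- ∠FLN = 94.72°
- ∠FNL = 25.28°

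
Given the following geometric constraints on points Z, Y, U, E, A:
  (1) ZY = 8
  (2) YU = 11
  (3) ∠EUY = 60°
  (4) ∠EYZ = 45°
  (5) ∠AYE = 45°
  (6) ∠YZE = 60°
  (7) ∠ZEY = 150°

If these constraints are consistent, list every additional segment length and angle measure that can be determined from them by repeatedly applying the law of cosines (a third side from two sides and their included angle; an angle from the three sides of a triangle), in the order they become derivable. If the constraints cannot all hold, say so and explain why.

These constraints are not satisfiable: (4), (6) and (7) are the three interior angles of triangle EYZ, which must sum to 180°, but 45° + 60° + 150° = 255°. No planar figure meets all of them, so nothing further can be derived.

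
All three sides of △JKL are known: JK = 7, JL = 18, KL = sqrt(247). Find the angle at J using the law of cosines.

By the inverse law of cosines: cos(J) = (JK² + JL² - KL²) / (2 × JK × JL)
cos(J) = (7² + 18² - (sqrt(247))²) / (2 × 7 × 18)
cos(J) = (49 + 324 - (247)) / 252
cos(J) = 1/2
J = arccos(1/2) = 60°

60°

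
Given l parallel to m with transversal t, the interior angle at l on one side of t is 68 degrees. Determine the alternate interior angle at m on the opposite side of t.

Alternate interior angles formed by parallel lines and a transversal are equal.
The given angle is 68 degrees.
The alternate interior angle = 68 degrees.

68 degrees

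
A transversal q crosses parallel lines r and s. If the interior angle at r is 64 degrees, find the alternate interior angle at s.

Alternate interior angles lie on opposite sides of the transversal, between the parallel lines.
By the alternate interior angle theorem, they are equal: 64 degrees.

64 degrees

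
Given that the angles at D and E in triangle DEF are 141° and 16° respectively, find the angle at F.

angle F = 180 - 141 - 16 = 23 degrees.

23 degrees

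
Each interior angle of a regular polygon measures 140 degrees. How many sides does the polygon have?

The exterior angle is the supplement of the interior angle: 180 - 140 = 40 degrees.
Since the exterior angles of any convex polygon sum to 360 degrees, the number of sides is 360 / 40 = 9.

9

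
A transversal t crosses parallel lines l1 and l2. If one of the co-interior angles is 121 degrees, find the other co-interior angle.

Co-interior (same-side interior) angles are between the parallel lines on the same side of the transversal.
Unlike corresponding or alternate interior angles, they are supplementary rather than equal.
So the angle = 180 - 121 = 59 degrees.

59 degrees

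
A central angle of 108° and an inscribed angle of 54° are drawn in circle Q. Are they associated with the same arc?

By the inscribed angle theorem, if both angles subtend the same arc, the inscribed angle must be half the central angle.
Half of 108° = 54°, which equals the given inscribed angle of 54°.
Therefore, yes, they correspond to the same arc.

Yes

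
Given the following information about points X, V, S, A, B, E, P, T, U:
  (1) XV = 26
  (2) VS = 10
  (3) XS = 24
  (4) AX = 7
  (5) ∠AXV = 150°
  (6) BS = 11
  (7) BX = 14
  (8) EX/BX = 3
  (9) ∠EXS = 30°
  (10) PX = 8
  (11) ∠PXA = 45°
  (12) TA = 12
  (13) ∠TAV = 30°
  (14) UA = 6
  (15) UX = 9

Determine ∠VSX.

Step 1: By the inverse law of cosines on triangle VSX: cos(∠VSX) = (10² + 24² − 26²) / (2·10·24) = 0/480 = 0, so ∠VSX = 90°.

Therefore, the measure of angle ∠VSX = 90°.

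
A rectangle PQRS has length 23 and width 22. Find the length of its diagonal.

d = sqrt(23^2 + 22^2) = sqrt(1013)

sqrt(1013)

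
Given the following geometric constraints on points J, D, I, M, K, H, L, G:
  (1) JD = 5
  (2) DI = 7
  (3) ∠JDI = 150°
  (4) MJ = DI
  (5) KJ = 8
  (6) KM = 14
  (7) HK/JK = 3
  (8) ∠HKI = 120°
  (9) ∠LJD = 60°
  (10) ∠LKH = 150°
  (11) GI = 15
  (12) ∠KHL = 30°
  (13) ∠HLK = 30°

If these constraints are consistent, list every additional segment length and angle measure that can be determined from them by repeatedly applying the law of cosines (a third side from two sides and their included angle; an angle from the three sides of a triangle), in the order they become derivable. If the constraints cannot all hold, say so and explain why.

These constraints are not satisfiable: (10), (12) and (13) are the three interior angles of triangle LKH, which must sum to 180°, but 150° + 30° + 30° = 210°. No planar figure meets all of them, so nothing further can be derived.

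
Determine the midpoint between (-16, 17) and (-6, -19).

The midpoint is the average of the coordinates:
x: (-16 + -6)/2 = -11
y: (17 + -19)/2 = -1
Midpoint = (-11, -1)

(-11, -1)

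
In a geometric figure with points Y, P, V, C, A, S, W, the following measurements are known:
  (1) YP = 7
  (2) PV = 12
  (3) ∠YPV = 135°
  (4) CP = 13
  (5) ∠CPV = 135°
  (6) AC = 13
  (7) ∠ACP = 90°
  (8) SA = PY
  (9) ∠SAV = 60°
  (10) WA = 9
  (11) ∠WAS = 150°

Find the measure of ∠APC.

Step 1: By the law of cosines on triangle PCA: PA² = 13² + 13² − 2·13·13·cos(90°) = 338, so PA = 13·√2.
Step 2: By the inverse law of cosines on triangle APC: cos(∠APC) = ((13·√2)² + 13² − 13²) / (2·13·√2·13) = 338/478 = 0.7071, so ∠APC = 45°.

Therefore, the measure of angle ∠APC = 45°.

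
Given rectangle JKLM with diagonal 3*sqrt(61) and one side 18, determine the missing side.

The diagonal of a rectangle forms a right triangle with the two sides.
Rearranging the Pythagorean theorem: missing side = sqrt(d^2 - known^2).
= sqrt(549 - 324) = sqrt(225) = 15.

15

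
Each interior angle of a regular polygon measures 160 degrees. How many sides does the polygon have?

Each interior angle of a regular n-gon is (n - 2) * 180 / n.
Setting this equal to 160:
(n - 2) * 180 / n = 160
Each exterior angle = 180 - 160 = 20 degrees.
Since exterior angles sum to 360: n = 360 / 20 = 18.

18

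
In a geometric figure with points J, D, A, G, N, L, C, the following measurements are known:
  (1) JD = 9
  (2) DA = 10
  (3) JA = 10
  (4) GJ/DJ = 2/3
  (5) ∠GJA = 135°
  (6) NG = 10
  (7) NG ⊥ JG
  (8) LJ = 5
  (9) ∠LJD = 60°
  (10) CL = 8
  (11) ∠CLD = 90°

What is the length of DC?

Step 1: By the law of cosines on triangle LJD: LD² = 5² + 9² − 2·5·9·cos(60°) = 61, so LD = √61.
Step 2: By the law of cosines on triangle DLC: DC² = √61² + 8² − 2·√61·8·cos(90°) = 125, so DC = 5·√5.

Therefore, the length of DC = 5·√5.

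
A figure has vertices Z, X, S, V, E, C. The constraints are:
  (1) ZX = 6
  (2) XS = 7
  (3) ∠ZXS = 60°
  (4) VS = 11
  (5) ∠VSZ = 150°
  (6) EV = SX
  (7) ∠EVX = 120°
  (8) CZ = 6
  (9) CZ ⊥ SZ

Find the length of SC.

Step 1: By the law of cosines on triangle ZXS: ZS² = 6² + 7² − 2·6·7·cos(60°) = 43, so ZS = √43.
Step 2: By the law of cosines on triangle SZC: SC² = √43² + 6² − 2·√43·6·cos(90°) = 79, so SC = √79.

Therefore, the length of SC = √79.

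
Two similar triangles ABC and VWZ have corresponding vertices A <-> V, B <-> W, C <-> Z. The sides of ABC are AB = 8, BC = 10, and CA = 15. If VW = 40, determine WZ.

Similar triangles have proportional sides. Setting up the proportion:
VW / AB = WZ / BC
40 / 8 = WZ / 10
WZ = 10 * 40 / 8 = 50.

50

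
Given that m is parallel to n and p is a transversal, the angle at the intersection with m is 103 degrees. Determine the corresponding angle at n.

Corresponding angles formed by parallel lines and a transversal are equal.
The given angle is 103 degrees.
The corresponding angle = 103 degrees.

103 degrees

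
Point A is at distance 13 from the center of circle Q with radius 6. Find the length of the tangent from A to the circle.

tangent = √(d² - r²) = √(13² - 6²) = √(169 - 36) = √133 = sqrt(133)

sqrt(133)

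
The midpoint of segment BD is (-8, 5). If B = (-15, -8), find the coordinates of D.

Using the midpoint formula: M = ((x1 + x2)/2, (y1 + y2)/2)
We know M = (-8, 5) and B = (-15, -8)
For x: -8 = (-15 + x2)/2, so x2 = 2*-8 - -15 = -1
For y: 5 = (-8 + y2)/2, so y2 = 2*5 - -8 = 18
D = (-1, 18)

(-1, 18)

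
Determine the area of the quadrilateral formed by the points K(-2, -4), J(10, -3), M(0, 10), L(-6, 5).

Using the Shoelace formula for a quadrilateral (vertices in order):
Area = (1/2)|sum of (x_i * y_(i+1) - x_(i+1) * y_i)|
Terms: (-2*-3 - 10*-4) = 46, (10*10 - 0*-3) = 100, (0*5 - -6*10) = 60, (-6*-4 - -2*5) = 34
Sum = 240
Area = (1/2)(240) = 120

120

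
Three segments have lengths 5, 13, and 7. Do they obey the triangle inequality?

Check the triangle inequality: 5 + 7 = 12 ≤ 13.
Since the sum of two sides does not exceed the third, no triangle can be formed.

No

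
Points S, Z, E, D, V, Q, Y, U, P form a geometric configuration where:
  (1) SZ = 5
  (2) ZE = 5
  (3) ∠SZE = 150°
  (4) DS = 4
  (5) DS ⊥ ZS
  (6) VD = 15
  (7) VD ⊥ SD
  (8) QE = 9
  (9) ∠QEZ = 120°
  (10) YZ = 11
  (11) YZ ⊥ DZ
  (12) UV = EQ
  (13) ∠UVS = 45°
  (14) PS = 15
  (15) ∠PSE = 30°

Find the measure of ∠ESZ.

Step 1: By the law of cosines on triangle SZE: SE² = 5² + 5² − 2·5·5·cos(150°) = 93.3, so SE ≈ 9.66.
Step 2: By the inverse law of cosines on triangle ESZ: cos(∠ESZ) = (9.66² + 5² − 5²) / (2·9.66·5) = 93.3/96.59 = 0.9659, so ∠ESZ = 15°.

Therefore, the measure of angle ∠ESZ = 15°.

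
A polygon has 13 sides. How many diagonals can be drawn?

Total line segments between 13 vertices = C(13,2) = 78.
Subtract the 13 sides: 78 - 13 = 65 diagonals.

65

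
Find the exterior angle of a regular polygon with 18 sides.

Each exterior angle of a regular n-gon is 360 / n.
For n = 18: 360 / 18 = 20 degrees.

20 degrees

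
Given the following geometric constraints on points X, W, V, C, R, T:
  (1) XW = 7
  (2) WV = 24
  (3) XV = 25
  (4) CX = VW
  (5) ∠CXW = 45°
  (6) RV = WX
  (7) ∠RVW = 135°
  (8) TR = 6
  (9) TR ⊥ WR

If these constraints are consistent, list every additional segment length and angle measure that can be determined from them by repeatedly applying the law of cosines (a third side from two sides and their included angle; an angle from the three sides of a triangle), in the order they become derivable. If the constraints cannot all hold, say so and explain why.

The constraints are consistent. Derivable facts, in order:
After 1 step:
- WC ≈ 19.68
- WR ≈ 29.37
- ∠VWX = 90°
- ∠VXW = 73.74°
- ∠WVX = 16.26°
After 2 steps:
- WT ≈ 29.98
- ∠CWX = 120.44°
- ∠RWV = 9.7°
- ∠VRW = 35.3°
- ∠WCX = 14.56°
After 3 steps:
- ∠RTW = 78.45°
- ∠RWT = 11.55°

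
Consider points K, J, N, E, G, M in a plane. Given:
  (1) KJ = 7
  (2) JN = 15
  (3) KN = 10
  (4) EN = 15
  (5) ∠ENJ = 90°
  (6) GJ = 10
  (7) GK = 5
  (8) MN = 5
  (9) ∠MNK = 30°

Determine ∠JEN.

Step 1: By the law of cosines on triangle ENJ: EJ² = 15² + 15² − 2·15·15·cos(90°) = 450, so EJ = 15·√2.
Step 2: By the inverse law of cosines on triangle JEN: cos(∠JEN) = ((15·√2)² + 15² − 15²) / (2·15·√2·15) = 450/636.4 = 0.7071, so ∠JEN = 45°.

Therefore, the measure of angle ∠JEN = 45°.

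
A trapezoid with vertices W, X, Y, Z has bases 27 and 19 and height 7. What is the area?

Area of a trapezoid = (base1 + base2) * height / 2
Area = (27 + 19) * 7 / 2
Area = 46 * 7 / 2
Area = 322 / 2
Area = 161

161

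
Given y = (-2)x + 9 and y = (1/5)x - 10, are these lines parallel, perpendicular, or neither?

Slope of line 1: m1 = -2
Slope of line 2: m2 = 1/5
m1 != m2 and m1*m2 = -2/5 != -1. Neither.

Neither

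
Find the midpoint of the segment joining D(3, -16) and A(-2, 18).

The midpoint is the point halfway along the segment.
Move half the horizontal distance: 3 + (-2 - 3)/2 = 3 + -5/2 = 1/2
Move half the vertical distance: -16 + (18 - -16)/2 = -16 + 34/2 = 1
Midpoint = (1/2, 1)

(1/2, 1)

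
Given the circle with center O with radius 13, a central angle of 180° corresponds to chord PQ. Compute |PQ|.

Drop a perpendicular from the center to the chord, bisecting both the chord and the central angle.
Each half-chord = r sin(θ/2) = 13 sin(90°).
The full chord = 2 × 13 × sin(90°) = 26.

26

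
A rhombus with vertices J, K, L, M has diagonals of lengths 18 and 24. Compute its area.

The diagonals of a rhombus divide it into four right triangles.
Each triangle has legs 18/ 2 = 9 and 24/2 = 12, so each has area (1/2)*9*12 = 54.
Four such triangles give total area = (d1 * d2) / 2 = 216.

216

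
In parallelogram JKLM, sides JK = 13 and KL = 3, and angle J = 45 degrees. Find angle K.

Opposite sides of a parallelogram are parallel, so consecutive angles form co-interior angles on a transversal.
Co-interior angles sum to 180°, giving angle K = 180 - 45 = 135 degrees.

135 degrees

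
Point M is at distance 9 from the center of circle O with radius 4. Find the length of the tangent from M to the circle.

The tangent, radius, and line from the external point to the center form a right triangle.
The right angle is where the tangent meets the radius.
By the Pythagorean theorem: tangent² + 4² = 9²
tangent² = 81 - 16 = 65
tangent = sqrt(65)

sqrt(65)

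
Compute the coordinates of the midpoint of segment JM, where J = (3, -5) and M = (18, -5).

The midpoint is the point halfway along the segment.
Move half the horizontal distance: 3 + (18 - 3)/2 = 3 + 15/2 = 21/2
Move half the vertical distance: -5 + (-5 - -5)/2 = -5 + 0/2 = -5
Midpoint = (21/2, -5)

(21/2, -5)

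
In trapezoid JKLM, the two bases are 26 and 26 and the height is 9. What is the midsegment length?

The midsegment (median) of a trapezoid connects the midpoints of the non-parallel sides.
Its length is the average of the two bases: (26 + 26) / 2 = 26.

26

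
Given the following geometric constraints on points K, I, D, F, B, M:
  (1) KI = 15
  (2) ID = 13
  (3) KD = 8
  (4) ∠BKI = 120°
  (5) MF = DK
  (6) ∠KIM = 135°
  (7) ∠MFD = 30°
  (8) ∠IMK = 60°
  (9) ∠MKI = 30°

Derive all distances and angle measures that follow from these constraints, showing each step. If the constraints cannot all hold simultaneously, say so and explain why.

These constraints are not satisfiable: (6), (8) and (9) are the three interior angles of triangle KIM, which must sum to 180°, but 135° + 60° + 30° = 225°. No planar figure meets all of them, so nothing further can be derived.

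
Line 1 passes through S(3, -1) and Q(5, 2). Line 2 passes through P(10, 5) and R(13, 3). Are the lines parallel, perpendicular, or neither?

Slope of line 1: m1 = (2 - -1)/(5 - 3) = 3/2 = 3/2
Slope of line 2: m2 = (3 - 5)/(13 - 10) = -2/3 = -2/3
Two lines are perpendicular when the product of their slopes is -1 (negative reciprocals).
m1 * m2 = (3/2) * (-2/3) = -1, confirming perpendicularity.

Perpendicular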